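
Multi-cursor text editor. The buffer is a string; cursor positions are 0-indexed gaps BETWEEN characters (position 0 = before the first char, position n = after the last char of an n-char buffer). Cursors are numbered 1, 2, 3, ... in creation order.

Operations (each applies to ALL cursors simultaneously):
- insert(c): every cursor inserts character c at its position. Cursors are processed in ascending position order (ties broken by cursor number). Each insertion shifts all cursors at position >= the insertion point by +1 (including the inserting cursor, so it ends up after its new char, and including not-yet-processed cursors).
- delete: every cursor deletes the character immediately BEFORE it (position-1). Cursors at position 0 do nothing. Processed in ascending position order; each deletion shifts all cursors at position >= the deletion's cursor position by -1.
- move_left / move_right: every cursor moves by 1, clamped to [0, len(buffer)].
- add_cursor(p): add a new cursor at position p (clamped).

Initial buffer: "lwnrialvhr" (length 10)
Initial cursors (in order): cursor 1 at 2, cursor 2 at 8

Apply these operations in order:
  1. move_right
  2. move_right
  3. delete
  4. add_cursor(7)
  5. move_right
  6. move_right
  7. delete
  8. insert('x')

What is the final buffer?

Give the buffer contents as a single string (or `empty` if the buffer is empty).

After op 1 (move_right): buffer="lwnrialvhr" (len 10), cursors c1@3 c2@9, authorship ..........
After op 2 (move_right): buffer="lwnrialvhr" (len 10), cursors c1@4 c2@10, authorship ..........
After op 3 (delete): buffer="lwnialvh" (len 8), cursors c1@3 c2@8, authorship ........
After op 4 (add_cursor(7)): buffer="lwnialvh" (len 8), cursors c1@3 c3@7 c2@8, authorship ........
After op 5 (move_right): buffer="lwnialvh" (len 8), cursors c1@4 c2@8 c3@8, authorship ........
After op 6 (move_right): buffer="lwnialvh" (len 8), cursors c1@5 c2@8 c3@8, authorship ........
After op 7 (delete): buffer="lwnil" (len 5), cursors c1@4 c2@5 c3@5, authorship .....
After op 8 (insert('x')): buffer="lwnixlxx" (len 8), cursors c1@5 c2@8 c3@8, authorship ....1.23

Answer: lwnixlxx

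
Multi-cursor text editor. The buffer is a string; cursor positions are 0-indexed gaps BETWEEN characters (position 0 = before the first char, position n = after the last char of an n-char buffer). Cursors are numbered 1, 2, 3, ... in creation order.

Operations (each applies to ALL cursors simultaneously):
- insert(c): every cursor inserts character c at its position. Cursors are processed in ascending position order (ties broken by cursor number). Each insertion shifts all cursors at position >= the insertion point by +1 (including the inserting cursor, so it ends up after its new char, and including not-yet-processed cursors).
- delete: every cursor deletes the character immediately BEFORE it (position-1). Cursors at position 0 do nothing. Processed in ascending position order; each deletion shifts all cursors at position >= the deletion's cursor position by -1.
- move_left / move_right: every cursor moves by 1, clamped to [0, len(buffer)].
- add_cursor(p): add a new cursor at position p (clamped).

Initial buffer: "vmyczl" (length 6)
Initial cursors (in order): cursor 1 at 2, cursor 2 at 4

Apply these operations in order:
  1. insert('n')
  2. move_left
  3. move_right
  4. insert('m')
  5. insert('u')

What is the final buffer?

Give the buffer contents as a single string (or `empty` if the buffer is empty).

Answer: vmnmuycnmuzl

Derivation:
After op 1 (insert('n')): buffer="vmnycnzl" (len 8), cursors c1@3 c2@6, authorship ..1..2..
After op 2 (move_left): buffer="vmnycnzl" (len 8), cursors c1@2 c2@5, authorship ..1..2..
After op 3 (move_right): buffer="vmnycnzl" (len 8), cursors c1@3 c2@6, authorship ..1..2..
After op 4 (insert('m')): buffer="vmnmycnmzl" (len 10), cursors c1@4 c2@8, authorship ..11..22..
After op 5 (insert('u')): buffer="vmnmuycnmuzl" (len 12), cursors c1@5 c2@10, authorship ..111..222..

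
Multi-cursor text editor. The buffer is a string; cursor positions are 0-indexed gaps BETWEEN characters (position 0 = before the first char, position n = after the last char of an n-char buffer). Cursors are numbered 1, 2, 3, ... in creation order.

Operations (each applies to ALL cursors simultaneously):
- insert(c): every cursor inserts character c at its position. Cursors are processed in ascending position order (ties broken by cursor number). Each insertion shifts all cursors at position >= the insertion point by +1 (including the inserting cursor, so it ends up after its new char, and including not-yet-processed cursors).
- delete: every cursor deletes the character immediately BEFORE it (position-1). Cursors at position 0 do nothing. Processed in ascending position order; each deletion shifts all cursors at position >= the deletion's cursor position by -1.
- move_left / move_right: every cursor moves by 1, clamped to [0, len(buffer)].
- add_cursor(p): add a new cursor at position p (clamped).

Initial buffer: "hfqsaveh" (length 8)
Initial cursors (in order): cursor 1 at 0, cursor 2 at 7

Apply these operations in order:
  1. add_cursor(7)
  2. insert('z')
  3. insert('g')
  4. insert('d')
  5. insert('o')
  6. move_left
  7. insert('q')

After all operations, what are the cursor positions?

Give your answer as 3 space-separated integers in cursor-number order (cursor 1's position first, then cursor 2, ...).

After op 1 (add_cursor(7)): buffer="hfqsaveh" (len 8), cursors c1@0 c2@7 c3@7, authorship ........
After op 2 (insert('z')): buffer="zhfqsavezzh" (len 11), cursors c1@1 c2@10 c3@10, authorship 1.......23.
After op 3 (insert('g')): buffer="zghfqsavezzggh" (len 14), cursors c1@2 c2@13 c3@13, authorship 11.......2323.
After op 4 (insert('d')): buffer="zgdhfqsavezzggddh" (len 17), cursors c1@3 c2@16 c3@16, authorship 111.......232323.
After op 5 (insert('o')): buffer="zgdohfqsavezzggddooh" (len 20), cursors c1@4 c2@19 c3@19, authorship 1111.......23232323.
After op 6 (move_left): buffer="zgdohfqsavezzggddooh" (len 20), cursors c1@3 c2@18 c3@18, authorship 1111.......23232323.
After op 7 (insert('q')): buffer="zgdqohfqsavezzggddoqqoh" (len 23), cursors c1@4 c2@21 c3@21, authorship 11111.......2323232233.

Answer: 4 21 21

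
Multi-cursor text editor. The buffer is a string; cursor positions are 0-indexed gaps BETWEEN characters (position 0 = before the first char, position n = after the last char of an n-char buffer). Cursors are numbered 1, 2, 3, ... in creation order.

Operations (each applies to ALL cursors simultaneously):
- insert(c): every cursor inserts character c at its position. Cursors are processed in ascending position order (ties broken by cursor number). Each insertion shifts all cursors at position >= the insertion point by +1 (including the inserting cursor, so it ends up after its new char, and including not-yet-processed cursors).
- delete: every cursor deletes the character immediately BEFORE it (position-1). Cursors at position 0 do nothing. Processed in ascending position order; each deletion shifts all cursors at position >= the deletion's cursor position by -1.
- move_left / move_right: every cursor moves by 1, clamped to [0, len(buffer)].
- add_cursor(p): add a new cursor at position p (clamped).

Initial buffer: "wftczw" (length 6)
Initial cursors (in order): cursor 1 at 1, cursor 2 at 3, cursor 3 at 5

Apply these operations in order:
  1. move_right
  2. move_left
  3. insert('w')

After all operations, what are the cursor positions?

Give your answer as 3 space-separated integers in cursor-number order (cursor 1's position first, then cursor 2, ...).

After op 1 (move_right): buffer="wftczw" (len 6), cursors c1@2 c2@4 c3@6, authorship ......
After op 2 (move_left): buffer="wftczw" (len 6), cursors c1@1 c2@3 c3@5, authorship ......
After op 3 (insert('w')): buffer="wwftwczww" (len 9), cursors c1@2 c2@5 c3@8, authorship .1..2..3.

Answer: 2 5 8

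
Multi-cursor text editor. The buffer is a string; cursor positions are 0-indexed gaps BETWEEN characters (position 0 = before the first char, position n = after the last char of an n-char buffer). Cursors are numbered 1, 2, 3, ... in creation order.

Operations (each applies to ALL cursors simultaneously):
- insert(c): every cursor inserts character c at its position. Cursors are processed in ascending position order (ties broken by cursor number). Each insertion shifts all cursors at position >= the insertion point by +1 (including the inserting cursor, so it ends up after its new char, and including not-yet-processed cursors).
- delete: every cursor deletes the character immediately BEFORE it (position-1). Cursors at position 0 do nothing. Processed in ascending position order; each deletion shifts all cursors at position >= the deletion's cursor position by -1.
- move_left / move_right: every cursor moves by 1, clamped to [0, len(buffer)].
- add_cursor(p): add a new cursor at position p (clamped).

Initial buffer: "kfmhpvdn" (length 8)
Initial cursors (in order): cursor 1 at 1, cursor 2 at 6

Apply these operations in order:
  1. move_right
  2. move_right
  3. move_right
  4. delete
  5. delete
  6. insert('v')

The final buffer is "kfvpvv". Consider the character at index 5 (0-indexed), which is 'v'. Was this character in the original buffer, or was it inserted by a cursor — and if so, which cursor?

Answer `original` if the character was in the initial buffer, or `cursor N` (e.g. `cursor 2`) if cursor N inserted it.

Answer: cursor 2

Derivation:
After op 1 (move_right): buffer="kfmhpvdn" (len 8), cursors c1@2 c2@7, authorship ........
After op 2 (move_right): buffer="kfmhpvdn" (len 8), cursors c1@3 c2@8, authorship ........
After op 3 (move_right): buffer="kfmhpvdn" (len 8), cursors c1@4 c2@8, authorship ........
After op 4 (delete): buffer="kfmpvd" (len 6), cursors c1@3 c2@6, authorship ......
After op 5 (delete): buffer="kfpv" (len 4), cursors c1@2 c2@4, authorship ....
After op 6 (insert('v')): buffer="kfvpvv" (len 6), cursors c1@3 c2@6, authorship ..1..2
Authorship (.=original, N=cursor N): . . 1 . . 2
Index 5: author = 2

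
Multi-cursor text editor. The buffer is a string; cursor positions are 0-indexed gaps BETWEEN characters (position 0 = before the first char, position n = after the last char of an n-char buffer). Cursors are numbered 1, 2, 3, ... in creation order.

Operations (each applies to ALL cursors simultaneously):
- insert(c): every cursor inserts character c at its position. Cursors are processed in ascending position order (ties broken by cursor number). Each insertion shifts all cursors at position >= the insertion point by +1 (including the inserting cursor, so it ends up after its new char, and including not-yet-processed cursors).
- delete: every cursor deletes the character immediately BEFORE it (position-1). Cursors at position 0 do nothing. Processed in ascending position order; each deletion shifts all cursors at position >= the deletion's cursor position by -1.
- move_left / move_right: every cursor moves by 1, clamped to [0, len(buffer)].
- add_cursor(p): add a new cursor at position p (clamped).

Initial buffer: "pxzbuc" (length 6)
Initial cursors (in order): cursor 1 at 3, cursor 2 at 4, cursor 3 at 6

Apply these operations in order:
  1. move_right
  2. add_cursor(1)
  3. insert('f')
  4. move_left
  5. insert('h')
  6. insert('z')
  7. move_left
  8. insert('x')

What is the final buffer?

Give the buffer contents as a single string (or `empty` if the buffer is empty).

After op 1 (move_right): buffer="pxzbuc" (len 6), cursors c1@4 c2@5 c3@6, authorship ......
After op 2 (add_cursor(1)): buffer="pxzbuc" (len 6), cursors c4@1 c1@4 c2@5 c3@6, authorship ......
After op 3 (insert('f')): buffer="pfxzbfufcf" (len 10), cursors c4@2 c1@6 c2@8 c3@10, authorship .4...1.2.3
After op 4 (move_left): buffer="pfxzbfufcf" (len 10), cursors c4@1 c1@5 c2@7 c3@9, authorship .4...1.2.3
After op 5 (insert('h')): buffer="phfxzbhfuhfchf" (len 14), cursors c4@2 c1@7 c2@10 c3@13, authorship .44...11.22.33
After op 6 (insert('z')): buffer="phzfxzbhzfuhzfchzf" (len 18), cursors c4@3 c1@9 c2@13 c3@17, authorship .444...111.222.333
After op 7 (move_left): buffer="phzfxzbhzfuhzfchzf" (len 18), cursors c4@2 c1@8 c2@12 c3@16, authorship .444...111.222.333
After op 8 (insert('x')): buffer="phxzfxzbhxzfuhxzfchxzf" (len 22), cursors c4@3 c1@10 c2@15 c3@20, authorship .4444...1111.2222.3333

Answer: phxzfxzbhxzfuhxzfchxzf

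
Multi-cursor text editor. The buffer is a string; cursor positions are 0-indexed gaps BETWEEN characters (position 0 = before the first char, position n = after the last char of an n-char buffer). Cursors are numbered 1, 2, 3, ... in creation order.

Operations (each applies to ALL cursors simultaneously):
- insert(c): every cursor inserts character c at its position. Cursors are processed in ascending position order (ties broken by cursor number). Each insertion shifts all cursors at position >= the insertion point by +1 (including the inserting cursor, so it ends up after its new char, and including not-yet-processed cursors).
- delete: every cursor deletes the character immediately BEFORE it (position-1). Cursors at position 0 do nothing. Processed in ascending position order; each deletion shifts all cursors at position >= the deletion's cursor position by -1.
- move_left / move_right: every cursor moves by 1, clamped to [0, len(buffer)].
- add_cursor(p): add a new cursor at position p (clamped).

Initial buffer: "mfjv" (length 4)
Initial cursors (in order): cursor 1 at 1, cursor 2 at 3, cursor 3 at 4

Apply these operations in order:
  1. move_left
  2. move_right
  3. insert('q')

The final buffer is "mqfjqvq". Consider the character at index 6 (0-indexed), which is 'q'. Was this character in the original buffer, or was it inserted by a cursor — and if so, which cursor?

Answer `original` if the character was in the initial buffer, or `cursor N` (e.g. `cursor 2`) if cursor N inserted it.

Answer: cursor 3

Derivation:
After op 1 (move_left): buffer="mfjv" (len 4), cursors c1@0 c2@2 c3@3, authorship ....
After op 2 (move_right): buffer="mfjv" (len 4), cursors c1@1 c2@3 c3@4, authorship ....
After op 3 (insert('q')): buffer="mqfjqvq" (len 7), cursors c1@2 c2@5 c3@7, authorship .1..2.3
Authorship (.=original, N=cursor N): . 1 . . 2 . 3
Index 6: author = 3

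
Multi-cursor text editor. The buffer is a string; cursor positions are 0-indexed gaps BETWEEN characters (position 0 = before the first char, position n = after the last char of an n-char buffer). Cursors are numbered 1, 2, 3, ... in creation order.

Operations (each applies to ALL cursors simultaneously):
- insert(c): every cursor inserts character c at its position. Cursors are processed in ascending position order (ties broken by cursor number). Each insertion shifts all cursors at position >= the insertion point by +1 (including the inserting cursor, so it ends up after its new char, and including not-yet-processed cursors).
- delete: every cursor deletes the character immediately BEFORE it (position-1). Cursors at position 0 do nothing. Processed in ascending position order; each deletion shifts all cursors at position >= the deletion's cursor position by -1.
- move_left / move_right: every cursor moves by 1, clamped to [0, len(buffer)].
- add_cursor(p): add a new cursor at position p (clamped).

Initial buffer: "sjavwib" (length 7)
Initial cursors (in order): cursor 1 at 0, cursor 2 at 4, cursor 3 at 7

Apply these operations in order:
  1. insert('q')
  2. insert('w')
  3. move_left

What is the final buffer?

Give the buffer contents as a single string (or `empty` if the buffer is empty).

Answer: qwsjavqwwibqw

Derivation:
After op 1 (insert('q')): buffer="qsjavqwibq" (len 10), cursors c1@1 c2@6 c3@10, authorship 1....2...3
After op 2 (insert('w')): buffer="qwsjavqwwibqw" (len 13), cursors c1@2 c2@8 c3@13, authorship 11....22...33
After op 3 (move_left): buffer="qwsjavqwwibqw" (len 13), cursors c1@1 c2@7 c3@12, authorship 11....22...33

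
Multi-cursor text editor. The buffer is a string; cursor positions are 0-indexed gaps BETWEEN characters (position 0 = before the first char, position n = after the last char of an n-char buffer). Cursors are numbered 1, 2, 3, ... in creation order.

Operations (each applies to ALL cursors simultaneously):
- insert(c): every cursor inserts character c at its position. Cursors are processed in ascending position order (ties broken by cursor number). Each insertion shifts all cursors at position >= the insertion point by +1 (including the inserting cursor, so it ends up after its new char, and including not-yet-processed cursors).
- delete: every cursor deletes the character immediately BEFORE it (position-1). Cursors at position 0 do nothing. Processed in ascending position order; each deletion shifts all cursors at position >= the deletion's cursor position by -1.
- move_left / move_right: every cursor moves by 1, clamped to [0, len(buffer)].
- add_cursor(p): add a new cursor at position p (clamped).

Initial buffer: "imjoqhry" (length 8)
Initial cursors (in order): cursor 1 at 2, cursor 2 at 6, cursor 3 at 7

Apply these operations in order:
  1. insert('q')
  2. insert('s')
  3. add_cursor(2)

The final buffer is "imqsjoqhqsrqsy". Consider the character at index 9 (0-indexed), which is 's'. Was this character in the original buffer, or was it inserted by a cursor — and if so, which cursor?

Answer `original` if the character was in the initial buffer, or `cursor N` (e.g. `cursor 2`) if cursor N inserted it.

After op 1 (insert('q')): buffer="imqjoqhqrqy" (len 11), cursors c1@3 c2@8 c3@10, authorship ..1....2.3.
After op 2 (insert('s')): buffer="imqsjoqhqsrqsy" (len 14), cursors c1@4 c2@10 c3@13, authorship ..11....22.33.
After op 3 (add_cursor(2)): buffer="imqsjoqhqsrqsy" (len 14), cursors c4@2 c1@4 c2@10 c3@13, authorship ..11....22.33.
Authorship (.=original, N=cursor N): . . 1 1 . . . . 2 2 . 3 3 .
Index 9: author = 2

Answer: cursor 2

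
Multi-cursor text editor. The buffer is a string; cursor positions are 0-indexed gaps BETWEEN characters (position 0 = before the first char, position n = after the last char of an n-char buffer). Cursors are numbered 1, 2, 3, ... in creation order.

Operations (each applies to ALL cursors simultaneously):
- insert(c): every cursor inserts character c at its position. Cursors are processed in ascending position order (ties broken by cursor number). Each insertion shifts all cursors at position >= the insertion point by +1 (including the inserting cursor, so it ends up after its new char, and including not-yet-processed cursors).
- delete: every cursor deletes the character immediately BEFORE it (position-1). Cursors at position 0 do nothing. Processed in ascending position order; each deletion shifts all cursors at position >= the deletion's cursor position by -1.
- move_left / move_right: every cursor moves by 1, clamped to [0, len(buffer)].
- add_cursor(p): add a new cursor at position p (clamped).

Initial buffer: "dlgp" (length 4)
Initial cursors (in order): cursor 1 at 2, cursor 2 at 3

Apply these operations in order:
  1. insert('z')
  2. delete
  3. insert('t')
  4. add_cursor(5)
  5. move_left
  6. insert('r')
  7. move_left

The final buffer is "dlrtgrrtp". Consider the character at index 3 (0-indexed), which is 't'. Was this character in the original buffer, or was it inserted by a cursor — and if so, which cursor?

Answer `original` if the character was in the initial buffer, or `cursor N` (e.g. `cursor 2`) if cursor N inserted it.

After op 1 (insert('z')): buffer="dlzgzp" (len 6), cursors c1@3 c2@5, authorship ..1.2.
After op 2 (delete): buffer="dlgp" (len 4), cursors c1@2 c2@3, authorship ....
After op 3 (insert('t')): buffer="dltgtp" (len 6), cursors c1@3 c2@5, authorship ..1.2.
After op 4 (add_cursor(5)): buffer="dltgtp" (len 6), cursors c1@3 c2@5 c3@5, authorship ..1.2.
After op 5 (move_left): buffer="dltgtp" (len 6), cursors c1@2 c2@4 c3@4, authorship ..1.2.
After op 6 (insert('r')): buffer="dlrtgrrtp" (len 9), cursors c1@3 c2@7 c3@7, authorship ..11.232.
After op 7 (move_left): buffer="dlrtgrrtp" (len 9), cursors c1@2 c2@6 c3@6, authorship ..11.232.
Authorship (.=original, N=cursor N): . . 1 1 . 2 3 2 .
Index 3: author = 1

Answer: cursor 1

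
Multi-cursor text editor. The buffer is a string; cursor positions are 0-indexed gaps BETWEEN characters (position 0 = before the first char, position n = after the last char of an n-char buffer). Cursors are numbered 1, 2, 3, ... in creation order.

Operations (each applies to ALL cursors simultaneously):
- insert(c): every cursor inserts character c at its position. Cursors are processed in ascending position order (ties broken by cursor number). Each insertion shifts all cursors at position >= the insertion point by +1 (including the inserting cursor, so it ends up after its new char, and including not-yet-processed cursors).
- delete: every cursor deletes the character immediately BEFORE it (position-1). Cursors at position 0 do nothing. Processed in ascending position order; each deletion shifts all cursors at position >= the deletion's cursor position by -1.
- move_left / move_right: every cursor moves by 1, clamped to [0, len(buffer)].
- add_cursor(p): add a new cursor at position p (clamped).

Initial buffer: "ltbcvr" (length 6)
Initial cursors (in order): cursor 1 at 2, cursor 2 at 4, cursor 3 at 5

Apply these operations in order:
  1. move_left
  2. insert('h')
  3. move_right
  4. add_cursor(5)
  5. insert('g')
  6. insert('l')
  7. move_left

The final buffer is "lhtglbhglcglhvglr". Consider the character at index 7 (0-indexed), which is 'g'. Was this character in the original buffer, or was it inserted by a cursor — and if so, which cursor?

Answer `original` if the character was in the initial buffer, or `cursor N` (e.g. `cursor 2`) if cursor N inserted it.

Answer: cursor 4

Derivation:
After op 1 (move_left): buffer="ltbcvr" (len 6), cursors c1@1 c2@3 c3@4, authorship ......
After op 2 (insert('h')): buffer="lhtbhchvr" (len 9), cursors c1@2 c2@5 c3@7, authorship .1..2.3..
After op 3 (move_right): buffer="lhtbhchvr" (len 9), cursors c1@3 c2@6 c3@8, authorship .1..2.3..
After op 4 (add_cursor(5)): buffer="lhtbhchvr" (len 9), cursors c1@3 c4@5 c2@6 c3@8, authorship .1..2.3..
After op 5 (insert('g')): buffer="lhtgbhgcghvgr" (len 13), cursors c1@4 c4@7 c2@9 c3@12, authorship .1.1.24.23.3.
After op 6 (insert('l')): buffer="lhtglbhglcglhvglr" (len 17), cursors c1@5 c4@9 c2@12 c3@16, authorship .1.11.244.223.33.
After op 7 (move_left): buffer="lhtglbhglcglhvglr" (len 17), cursors c1@4 c4@8 c2@11 c3@15, authorship .1.11.244.223.33.
Authorship (.=original, N=cursor N): . 1 . 1 1 . 2 4 4 . 2 2 3 . 3 3 .
Index 7: author = 4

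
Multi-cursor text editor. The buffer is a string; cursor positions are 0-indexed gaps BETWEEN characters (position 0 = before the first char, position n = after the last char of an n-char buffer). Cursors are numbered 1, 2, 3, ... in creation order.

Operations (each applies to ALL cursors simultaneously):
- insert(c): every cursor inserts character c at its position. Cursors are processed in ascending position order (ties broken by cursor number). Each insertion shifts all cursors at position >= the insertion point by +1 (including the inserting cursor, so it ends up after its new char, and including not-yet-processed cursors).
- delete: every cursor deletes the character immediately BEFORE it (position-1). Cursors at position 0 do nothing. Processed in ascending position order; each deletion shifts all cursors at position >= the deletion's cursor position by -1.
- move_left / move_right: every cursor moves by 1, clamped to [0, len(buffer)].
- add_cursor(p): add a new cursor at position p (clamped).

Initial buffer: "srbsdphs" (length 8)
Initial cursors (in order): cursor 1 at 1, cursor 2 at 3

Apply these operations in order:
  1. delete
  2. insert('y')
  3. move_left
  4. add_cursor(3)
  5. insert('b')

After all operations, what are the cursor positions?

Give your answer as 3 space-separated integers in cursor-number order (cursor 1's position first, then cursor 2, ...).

Answer: 1 4 6

Derivation:
After op 1 (delete): buffer="rsdphs" (len 6), cursors c1@0 c2@1, authorship ......
After op 2 (insert('y')): buffer="yrysdphs" (len 8), cursors c1@1 c2@3, authorship 1.2.....
After op 3 (move_left): buffer="yrysdphs" (len 8), cursors c1@0 c2@2, authorship 1.2.....
After op 4 (add_cursor(3)): buffer="yrysdphs" (len 8), cursors c1@0 c2@2 c3@3, authorship 1.2.....
After op 5 (insert('b')): buffer="byrbybsdphs" (len 11), cursors c1@1 c2@4 c3@6, authorship 11.223.....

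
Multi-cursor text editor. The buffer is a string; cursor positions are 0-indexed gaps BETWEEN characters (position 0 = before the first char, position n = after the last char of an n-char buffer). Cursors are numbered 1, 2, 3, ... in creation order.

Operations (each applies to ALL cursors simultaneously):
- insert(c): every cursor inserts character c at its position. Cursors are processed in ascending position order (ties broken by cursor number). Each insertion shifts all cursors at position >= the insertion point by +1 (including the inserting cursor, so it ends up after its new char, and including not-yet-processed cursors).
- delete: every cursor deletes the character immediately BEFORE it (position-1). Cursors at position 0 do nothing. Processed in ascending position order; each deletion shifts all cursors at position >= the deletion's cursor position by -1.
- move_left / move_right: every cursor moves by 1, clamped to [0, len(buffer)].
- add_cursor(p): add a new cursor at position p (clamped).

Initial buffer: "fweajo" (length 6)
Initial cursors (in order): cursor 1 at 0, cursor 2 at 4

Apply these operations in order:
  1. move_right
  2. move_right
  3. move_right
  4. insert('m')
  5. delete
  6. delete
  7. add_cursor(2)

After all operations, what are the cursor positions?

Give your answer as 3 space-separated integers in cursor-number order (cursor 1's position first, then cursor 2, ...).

Answer: 2 4 2

Derivation:
After op 1 (move_right): buffer="fweajo" (len 6), cursors c1@1 c2@5, authorship ......
After op 2 (move_right): buffer="fweajo" (len 6), cursors c1@2 c2@6, authorship ......
After op 3 (move_right): buffer="fweajo" (len 6), cursors c1@3 c2@6, authorship ......
After op 4 (insert('m')): buffer="fwemajom" (len 8), cursors c1@4 c2@8, authorship ...1...2
After op 5 (delete): buffer="fweajo" (len 6), cursors c1@3 c2@6, authorship ......
After op 6 (delete): buffer="fwaj" (len 4), cursors c1@2 c2@4, authorship ....
After op 7 (add_cursor(2)): buffer="fwaj" (len 4), cursors c1@2 c3@2 c2@4, authorship ....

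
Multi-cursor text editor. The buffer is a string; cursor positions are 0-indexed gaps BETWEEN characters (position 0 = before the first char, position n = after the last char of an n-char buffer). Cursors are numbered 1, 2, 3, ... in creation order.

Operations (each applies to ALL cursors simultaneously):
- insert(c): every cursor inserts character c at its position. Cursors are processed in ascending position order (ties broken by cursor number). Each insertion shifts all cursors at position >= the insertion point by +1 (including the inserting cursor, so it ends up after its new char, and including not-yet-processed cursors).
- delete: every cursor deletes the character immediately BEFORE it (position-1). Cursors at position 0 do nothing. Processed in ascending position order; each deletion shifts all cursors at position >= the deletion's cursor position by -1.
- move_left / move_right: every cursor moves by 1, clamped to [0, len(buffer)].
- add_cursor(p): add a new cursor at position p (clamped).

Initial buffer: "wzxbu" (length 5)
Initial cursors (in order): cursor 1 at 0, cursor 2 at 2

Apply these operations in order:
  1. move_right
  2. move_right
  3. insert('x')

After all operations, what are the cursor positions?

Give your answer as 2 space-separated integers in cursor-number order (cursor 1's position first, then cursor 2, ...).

After op 1 (move_right): buffer="wzxbu" (len 5), cursors c1@1 c2@3, authorship .....
After op 2 (move_right): buffer="wzxbu" (len 5), cursors c1@2 c2@4, authorship .....
After op 3 (insert('x')): buffer="wzxxbxu" (len 7), cursors c1@3 c2@6, authorship ..1..2.

Answer: 3 6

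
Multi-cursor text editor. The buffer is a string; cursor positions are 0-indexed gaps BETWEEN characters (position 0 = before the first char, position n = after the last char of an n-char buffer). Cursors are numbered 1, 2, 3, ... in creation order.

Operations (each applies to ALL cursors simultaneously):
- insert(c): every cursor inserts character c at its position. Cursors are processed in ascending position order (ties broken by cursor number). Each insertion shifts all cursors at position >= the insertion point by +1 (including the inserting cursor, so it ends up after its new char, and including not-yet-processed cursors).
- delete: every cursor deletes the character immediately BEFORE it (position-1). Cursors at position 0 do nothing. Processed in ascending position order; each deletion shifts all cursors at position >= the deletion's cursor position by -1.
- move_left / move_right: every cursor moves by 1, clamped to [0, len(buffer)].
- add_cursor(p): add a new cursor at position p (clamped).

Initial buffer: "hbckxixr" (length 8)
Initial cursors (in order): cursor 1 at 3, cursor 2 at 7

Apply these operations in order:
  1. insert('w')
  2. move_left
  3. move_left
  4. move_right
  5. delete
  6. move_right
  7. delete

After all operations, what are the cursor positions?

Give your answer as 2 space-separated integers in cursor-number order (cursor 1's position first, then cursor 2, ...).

Answer: 2 5

Derivation:
After op 1 (insert('w')): buffer="hbcwkxixwr" (len 10), cursors c1@4 c2@9, authorship ...1....2.
After op 2 (move_left): buffer="hbcwkxixwr" (len 10), cursors c1@3 c2@8, authorship ...1....2.
After op 3 (move_left): buffer="hbcwkxixwr" (len 10), cursors c1@2 c2@7, authorship ...1....2.
After op 4 (move_right): buffer="hbcwkxixwr" (len 10), cursors c1@3 c2@8, authorship ...1....2.
After op 5 (delete): buffer="hbwkxiwr" (len 8), cursors c1@2 c2@6, authorship ..1...2.
After op 6 (move_right): buffer="hbwkxiwr" (len 8), cursors c1@3 c2@7, authorship ..1...2.
After op 7 (delete): buffer="hbkxir" (len 6), cursors c1@2 c2@5, authorship ......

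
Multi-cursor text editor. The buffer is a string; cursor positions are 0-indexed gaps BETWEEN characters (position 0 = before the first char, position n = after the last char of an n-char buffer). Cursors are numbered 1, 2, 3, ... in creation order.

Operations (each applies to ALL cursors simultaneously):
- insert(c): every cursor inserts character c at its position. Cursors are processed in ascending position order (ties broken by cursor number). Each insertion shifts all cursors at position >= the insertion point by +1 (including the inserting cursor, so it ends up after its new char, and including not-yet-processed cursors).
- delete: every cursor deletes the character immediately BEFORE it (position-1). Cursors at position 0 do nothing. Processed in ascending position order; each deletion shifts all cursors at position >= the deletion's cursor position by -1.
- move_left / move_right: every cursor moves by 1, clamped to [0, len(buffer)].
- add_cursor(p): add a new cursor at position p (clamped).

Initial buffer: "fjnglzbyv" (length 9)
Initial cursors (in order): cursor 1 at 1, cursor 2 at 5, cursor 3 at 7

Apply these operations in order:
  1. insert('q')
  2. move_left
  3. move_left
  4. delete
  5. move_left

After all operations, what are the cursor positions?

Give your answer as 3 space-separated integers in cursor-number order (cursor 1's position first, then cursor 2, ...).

After op 1 (insert('q')): buffer="fqjnglqzbqyv" (len 12), cursors c1@2 c2@7 c3@10, authorship .1....2..3..
After op 2 (move_left): buffer="fqjnglqzbqyv" (len 12), cursors c1@1 c2@6 c3@9, authorship .1....2..3..
After op 3 (move_left): buffer="fqjnglqzbqyv" (len 12), cursors c1@0 c2@5 c3@8, authorship .1....2..3..
After op 4 (delete): buffer="fqjnlqbqyv" (len 10), cursors c1@0 c2@4 c3@6, authorship .1...2.3..
After op 5 (move_left): buffer="fqjnlqbqyv" (len 10), cursors c1@0 c2@3 c3@5, authorship .1...2.3..

Answer: 0 3 5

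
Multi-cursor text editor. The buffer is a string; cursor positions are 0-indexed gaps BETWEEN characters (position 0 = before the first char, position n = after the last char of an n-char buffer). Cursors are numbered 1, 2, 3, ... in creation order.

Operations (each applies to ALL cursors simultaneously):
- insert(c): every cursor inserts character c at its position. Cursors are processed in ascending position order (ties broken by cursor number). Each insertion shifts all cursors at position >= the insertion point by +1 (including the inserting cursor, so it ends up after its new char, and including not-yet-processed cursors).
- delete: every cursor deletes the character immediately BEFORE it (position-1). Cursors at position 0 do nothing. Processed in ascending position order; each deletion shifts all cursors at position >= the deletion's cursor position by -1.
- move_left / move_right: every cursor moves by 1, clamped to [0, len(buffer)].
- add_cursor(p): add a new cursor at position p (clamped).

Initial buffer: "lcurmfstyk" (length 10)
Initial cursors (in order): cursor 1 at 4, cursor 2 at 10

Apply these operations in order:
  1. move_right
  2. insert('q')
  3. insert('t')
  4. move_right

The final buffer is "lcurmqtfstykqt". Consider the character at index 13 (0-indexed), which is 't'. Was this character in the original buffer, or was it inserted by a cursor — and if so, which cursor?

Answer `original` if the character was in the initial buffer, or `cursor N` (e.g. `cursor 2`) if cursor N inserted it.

Answer: cursor 2

Derivation:
After op 1 (move_right): buffer="lcurmfstyk" (len 10), cursors c1@5 c2@10, authorship ..........
After op 2 (insert('q')): buffer="lcurmqfstykq" (len 12), cursors c1@6 c2@12, authorship .....1.....2
After op 3 (insert('t')): buffer="lcurmqtfstykqt" (len 14), cursors c1@7 c2@14, authorship .....11.....22
After op 4 (move_right): buffer="lcurmqtfstykqt" (len 14), cursors c1@8 c2@14, authorship .....11.....22
Authorship (.=original, N=cursor N): . . . . . 1 1 . . . . . 2 2
Index 13: author = 2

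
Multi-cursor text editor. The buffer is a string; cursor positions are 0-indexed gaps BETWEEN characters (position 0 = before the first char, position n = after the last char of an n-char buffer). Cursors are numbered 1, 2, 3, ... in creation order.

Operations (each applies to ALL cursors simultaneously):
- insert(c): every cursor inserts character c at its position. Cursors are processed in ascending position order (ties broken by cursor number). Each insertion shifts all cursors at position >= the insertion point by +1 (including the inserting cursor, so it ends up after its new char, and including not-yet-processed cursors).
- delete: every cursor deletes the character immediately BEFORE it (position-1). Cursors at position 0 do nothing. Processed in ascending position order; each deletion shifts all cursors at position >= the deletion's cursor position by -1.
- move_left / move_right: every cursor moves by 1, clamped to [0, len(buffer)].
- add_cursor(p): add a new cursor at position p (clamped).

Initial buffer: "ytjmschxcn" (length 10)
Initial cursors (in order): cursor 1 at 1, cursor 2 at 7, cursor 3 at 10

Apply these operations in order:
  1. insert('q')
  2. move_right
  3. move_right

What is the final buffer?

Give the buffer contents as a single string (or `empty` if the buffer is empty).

Answer: yqtjmschqxcnq

Derivation:
After op 1 (insert('q')): buffer="yqtjmschqxcnq" (len 13), cursors c1@2 c2@9 c3@13, authorship .1......2...3
After op 2 (move_right): buffer="yqtjmschqxcnq" (len 13), cursors c1@3 c2@10 c3@13, authorship .1......2...3
After op 3 (move_right): buffer="yqtjmschqxcnq" (len 13), cursors c1@4 c2@11 c3@13, authorship .1......2...3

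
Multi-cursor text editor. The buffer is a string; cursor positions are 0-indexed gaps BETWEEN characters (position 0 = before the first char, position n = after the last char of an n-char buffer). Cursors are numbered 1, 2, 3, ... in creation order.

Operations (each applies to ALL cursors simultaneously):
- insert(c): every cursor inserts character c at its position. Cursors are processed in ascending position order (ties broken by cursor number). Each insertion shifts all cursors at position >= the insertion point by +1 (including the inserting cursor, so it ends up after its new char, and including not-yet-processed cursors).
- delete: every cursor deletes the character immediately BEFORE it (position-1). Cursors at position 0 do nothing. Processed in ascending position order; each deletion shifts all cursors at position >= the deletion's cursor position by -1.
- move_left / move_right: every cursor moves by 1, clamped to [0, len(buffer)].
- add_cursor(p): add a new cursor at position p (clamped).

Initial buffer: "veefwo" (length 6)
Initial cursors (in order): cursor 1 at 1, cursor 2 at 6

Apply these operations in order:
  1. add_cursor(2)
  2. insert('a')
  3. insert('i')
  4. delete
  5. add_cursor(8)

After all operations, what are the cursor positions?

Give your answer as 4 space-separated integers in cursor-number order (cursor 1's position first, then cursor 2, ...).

After op 1 (add_cursor(2)): buffer="veefwo" (len 6), cursors c1@1 c3@2 c2@6, authorship ......
After op 2 (insert('a')): buffer="vaeaefwoa" (len 9), cursors c1@2 c3@4 c2@9, authorship .1.3....2
After op 3 (insert('i')): buffer="vaieaiefwoai" (len 12), cursors c1@3 c3@6 c2@12, authorship .11.33....22
After op 4 (delete): buffer="vaeaefwoa" (len 9), cursors c1@2 c3@4 c2@9, authorship .1.3....2
After op 5 (add_cursor(8)): buffer="vaeaefwoa" (len 9), cursors c1@2 c3@4 c4@8 c2@9, authorship .1.3....2

Answer: 2 9 4 8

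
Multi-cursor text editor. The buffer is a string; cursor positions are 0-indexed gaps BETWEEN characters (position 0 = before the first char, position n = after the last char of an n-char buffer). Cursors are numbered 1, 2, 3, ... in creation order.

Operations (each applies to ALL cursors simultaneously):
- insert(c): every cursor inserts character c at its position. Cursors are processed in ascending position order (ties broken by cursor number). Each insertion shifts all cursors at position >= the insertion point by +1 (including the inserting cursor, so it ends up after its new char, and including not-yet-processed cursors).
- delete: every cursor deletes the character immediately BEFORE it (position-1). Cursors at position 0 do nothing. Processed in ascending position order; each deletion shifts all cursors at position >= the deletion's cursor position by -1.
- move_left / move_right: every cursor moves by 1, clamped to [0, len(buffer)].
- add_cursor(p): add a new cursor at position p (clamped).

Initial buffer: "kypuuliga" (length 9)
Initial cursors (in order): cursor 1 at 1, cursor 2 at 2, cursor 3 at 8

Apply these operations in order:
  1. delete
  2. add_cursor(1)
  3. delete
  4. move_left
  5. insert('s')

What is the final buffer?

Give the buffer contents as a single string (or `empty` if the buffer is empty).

After op 1 (delete): buffer="puulia" (len 6), cursors c1@0 c2@0 c3@5, authorship ......
After op 2 (add_cursor(1)): buffer="puulia" (len 6), cursors c1@0 c2@0 c4@1 c3@5, authorship ......
After op 3 (delete): buffer="uula" (len 4), cursors c1@0 c2@0 c4@0 c3@3, authorship ....
After op 4 (move_left): buffer="uula" (len 4), cursors c1@0 c2@0 c4@0 c3@2, authorship ....
After op 5 (insert('s')): buffer="sssuusla" (len 8), cursors c1@3 c2@3 c4@3 c3@6, authorship 124..3..

Answer: sssuusla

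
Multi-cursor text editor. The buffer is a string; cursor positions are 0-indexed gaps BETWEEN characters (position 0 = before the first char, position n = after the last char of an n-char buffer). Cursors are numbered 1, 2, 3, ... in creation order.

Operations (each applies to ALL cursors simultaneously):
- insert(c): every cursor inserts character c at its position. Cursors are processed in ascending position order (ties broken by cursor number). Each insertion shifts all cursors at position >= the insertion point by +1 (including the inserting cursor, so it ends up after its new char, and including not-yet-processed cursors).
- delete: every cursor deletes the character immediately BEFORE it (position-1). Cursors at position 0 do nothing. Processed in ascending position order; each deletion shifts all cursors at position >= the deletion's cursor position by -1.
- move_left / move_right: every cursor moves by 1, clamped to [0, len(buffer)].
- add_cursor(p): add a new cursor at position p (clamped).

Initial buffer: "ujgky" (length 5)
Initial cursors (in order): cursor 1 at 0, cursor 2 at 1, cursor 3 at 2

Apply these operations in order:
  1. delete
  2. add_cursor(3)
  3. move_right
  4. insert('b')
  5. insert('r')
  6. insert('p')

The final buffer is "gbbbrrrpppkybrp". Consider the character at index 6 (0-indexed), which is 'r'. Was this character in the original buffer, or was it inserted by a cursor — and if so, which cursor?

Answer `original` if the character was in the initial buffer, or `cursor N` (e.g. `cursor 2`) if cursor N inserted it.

Answer: cursor 3

Derivation:
After op 1 (delete): buffer="gky" (len 3), cursors c1@0 c2@0 c3@0, authorship ...
After op 2 (add_cursor(3)): buffer="gky" (len 3), cursors c1@0 c2@0 c3@0 c4@3, authorship ...
After op 3 (move_right): buffer="gky" (len 3), cursors c1@1 c2@1 c3@1 c4@3, authorship ...
After op 4 (insert('b')): buffer="gbbbkyb" (len 7), cursors c1@4 c2@4 c3@4 c4@7, authorship .123..4
After op 5 (insert('r')): buffer="gbbbrrrkybr" (len 11), cursors c1@7 c2@7 c3@7 c4@11, authorship .123123..44
After op 6 (insert('p')): buffer="gbbbrrrpppkybrp" (len 15), cursors c1@10 c2@10 c3@10 c4@15, authorship .123123123..444
Authorship (.=original, N=cursor N): . 1 2 3 1 2 3 1 2 3 . . 4 4 4
Index 6: author = 3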